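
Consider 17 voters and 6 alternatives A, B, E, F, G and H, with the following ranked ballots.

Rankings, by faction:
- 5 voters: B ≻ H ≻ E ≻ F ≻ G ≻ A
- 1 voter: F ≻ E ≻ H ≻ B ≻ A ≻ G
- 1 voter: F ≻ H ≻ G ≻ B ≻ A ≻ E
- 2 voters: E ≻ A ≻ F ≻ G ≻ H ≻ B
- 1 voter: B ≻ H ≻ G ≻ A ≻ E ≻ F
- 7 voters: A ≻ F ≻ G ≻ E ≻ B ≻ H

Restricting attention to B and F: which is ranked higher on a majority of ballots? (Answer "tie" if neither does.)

F

Ballots ranking B above F: 5 + 1 = 6.
Ballots ranking F above B: 17 − 6 = 11.
F wins the head-to-head 11–6.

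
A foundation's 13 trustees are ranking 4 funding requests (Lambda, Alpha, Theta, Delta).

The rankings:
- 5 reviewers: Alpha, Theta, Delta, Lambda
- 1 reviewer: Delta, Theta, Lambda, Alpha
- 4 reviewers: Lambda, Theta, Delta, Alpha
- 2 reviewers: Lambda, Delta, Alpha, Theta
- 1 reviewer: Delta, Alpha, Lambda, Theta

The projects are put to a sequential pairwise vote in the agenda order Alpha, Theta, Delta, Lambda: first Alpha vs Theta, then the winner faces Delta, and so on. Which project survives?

Delta

Round 1: Alpha vs Theta — 8–5, Alpha advances.
Round 2: Alpha vs Delta — 5–8, Delta advances.
Round 3: Delta vs Lambda — 7–6, Delta advances.
Delta survives the agenda.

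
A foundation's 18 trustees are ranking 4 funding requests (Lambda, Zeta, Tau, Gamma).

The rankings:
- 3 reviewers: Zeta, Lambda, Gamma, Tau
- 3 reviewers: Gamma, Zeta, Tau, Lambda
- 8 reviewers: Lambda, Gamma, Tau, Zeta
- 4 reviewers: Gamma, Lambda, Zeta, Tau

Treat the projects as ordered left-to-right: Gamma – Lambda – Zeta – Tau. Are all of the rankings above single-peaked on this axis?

Axis positions: Gamma=1, Lambda=2, Zeta=3, Tau=4.
Cluster 1 (peak Zeta at position 3): ranking walks positions 3-2-1-4, expanding outward from the peak — single-peaked.
Cluster 2: ranking walks positions 1-3-4-2; Zeta is ranked above Lambda even though Lambda lies between Zeta and the peak Gamma on the axis — preferences dip and rise again. Not single-peaked.
Cluster 3: ranking walks positions 2-1-4-3; Tau is ranked above Zeta even though Zeta lies between Tau and the peak Lambda on the axis — preferences dip and rise again. Not single-peaked.
Cluster 4 (peak Gamma at position 1): ranking walks positions 1-2-3-4, expanding outward from the peak — single-peaked.
Cluster 2 violates single-peakedness, so the profile is not single-peaked on this axis.

no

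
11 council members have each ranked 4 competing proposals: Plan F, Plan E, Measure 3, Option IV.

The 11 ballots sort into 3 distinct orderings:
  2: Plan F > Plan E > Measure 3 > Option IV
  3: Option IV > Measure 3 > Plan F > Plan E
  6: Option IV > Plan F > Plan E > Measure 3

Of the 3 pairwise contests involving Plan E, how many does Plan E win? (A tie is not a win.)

1

Plan E against each rival (11 council members):
Plan E vs Plan F: Plan E is ranked higher on 0 ballots, Plan F on 11. Plan F wins 11–0.
Plan E vs Measure 3: Plan E, 8–3.
Plan E–Option IV: Option IV 9–2.
Plan E beats Measure 3; loses to Plan F, Option IV — 1 pairwise win.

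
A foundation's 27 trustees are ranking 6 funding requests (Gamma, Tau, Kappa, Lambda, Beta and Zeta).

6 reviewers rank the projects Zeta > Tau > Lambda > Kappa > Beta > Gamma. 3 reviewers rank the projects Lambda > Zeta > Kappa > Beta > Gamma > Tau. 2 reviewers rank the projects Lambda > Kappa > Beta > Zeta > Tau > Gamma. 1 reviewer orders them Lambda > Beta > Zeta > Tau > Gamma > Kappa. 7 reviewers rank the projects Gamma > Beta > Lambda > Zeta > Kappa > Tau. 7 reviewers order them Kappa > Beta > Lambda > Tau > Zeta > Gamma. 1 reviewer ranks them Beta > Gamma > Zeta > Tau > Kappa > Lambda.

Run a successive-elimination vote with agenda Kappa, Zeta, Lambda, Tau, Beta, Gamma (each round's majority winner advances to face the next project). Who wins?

Round 1: Kappa vs Zeta — 9–18, Zeta advances.
Round 2: Zeta vs Lambda — 7–20, Lambda advances.
Round 3: Lambda vs Tau — 20–7, Lambda advances.
Round 4: Lambda vs Beta — 12–15, Beta advances.
Round 5: Beta vs Gamma — 20–7, Beta advances.
Beta survives the agenda.

Beta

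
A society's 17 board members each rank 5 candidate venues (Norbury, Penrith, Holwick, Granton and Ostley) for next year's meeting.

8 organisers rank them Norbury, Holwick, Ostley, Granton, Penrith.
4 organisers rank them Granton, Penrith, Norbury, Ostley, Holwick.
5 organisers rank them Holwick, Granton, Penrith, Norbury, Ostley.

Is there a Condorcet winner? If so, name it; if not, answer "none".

none

Head-to-head results (17 organisers):
Norbury vs Penrith: Penrith, 9–8.
Norbury vs Holwick: Norbury wins 12–5.
Norbury vs Granton: Granton wins 9–8.
Norbury–Ostley: Norbury 17–0.
Penrith vs Holwick: Holwick wins 13–4.
Penrith vs Granton: Granton wins 17–0.
Penrith vs Ostley: Penrith, 9–8.
Holwick vs Granton: Holwick wins 13–4.
Holwick–Ostley: Holwick 13–4.
Granton–Ostley: Granton 9–8.
No city is unbeaten: Norbury loses to Penrith; Penrith loses to Holwick; Holwick loses to Norbury; Granton loses to Holwick; Ostley loses to Norbury. In particular Norbury > Holwick > Penrith > Norbury is a majority cycle — no Condorcet winner exists.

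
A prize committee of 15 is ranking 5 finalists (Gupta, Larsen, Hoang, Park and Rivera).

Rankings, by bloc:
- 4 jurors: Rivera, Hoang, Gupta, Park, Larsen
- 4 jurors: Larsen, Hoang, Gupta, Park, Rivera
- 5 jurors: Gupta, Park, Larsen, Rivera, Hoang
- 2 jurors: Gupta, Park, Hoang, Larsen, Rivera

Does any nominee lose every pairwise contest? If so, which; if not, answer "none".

none

Pairwise majorities:
Gupta–Larsen: Gupta 11–4.
Gupta–Hoang: Hoang 8–7.
Gupta–Park: Gupta 15–0.
Gupta vs Rivera: Gupta, 11–4.
Larsen vs Hoang: Larsen preferred on 4+5 = 9 ballots; Larsen wins 9–6.
Larsen vs Park: Park wins 11–4.
Larsen vs Rivera: Larsen wins 11–4.
Hoang–Park: Hoang 8–7.
Hoang vs Rivera: 4+2 = 6 for Hoang, 9 for Rivera — Rivera by 9–6.
Park vs Rivera: Park, 11–4.
No nominee is winless: Gupta beats Larsen; Larsen beats Hoang; Hoang beats Gupta; Park beats Larsen; Rivera beats Hoang. There is no Condorcet loser.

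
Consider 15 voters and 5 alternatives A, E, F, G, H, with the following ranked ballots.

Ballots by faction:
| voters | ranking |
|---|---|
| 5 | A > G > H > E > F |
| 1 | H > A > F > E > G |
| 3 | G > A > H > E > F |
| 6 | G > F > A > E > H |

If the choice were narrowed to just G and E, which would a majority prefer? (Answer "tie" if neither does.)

Ballots ranking G above E: 5 + 3 + 6 = 14.
Ballots ranking E above G: 15 − 14 = 1.
G wins the head-to-head 14–1.

G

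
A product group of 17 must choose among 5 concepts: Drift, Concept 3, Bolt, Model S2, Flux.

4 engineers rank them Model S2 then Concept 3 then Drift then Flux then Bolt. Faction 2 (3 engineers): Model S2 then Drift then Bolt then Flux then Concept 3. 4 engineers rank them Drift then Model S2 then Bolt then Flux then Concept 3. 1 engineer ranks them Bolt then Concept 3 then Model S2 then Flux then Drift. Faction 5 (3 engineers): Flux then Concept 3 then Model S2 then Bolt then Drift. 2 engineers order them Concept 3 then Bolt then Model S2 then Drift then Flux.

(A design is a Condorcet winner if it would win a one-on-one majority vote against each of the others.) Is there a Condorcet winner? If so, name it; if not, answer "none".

Model S2

Check each pair by majority over 17 ballots:
Drift vs Concept 3: 7 to 10, Concept 3.
Drift vs Bolt: Drift is ranked higher on 4+3+4 = 11 ballots, Bolt on 6. Drift wins 11–6.
Drift vs Model S2: Model S2 wins 13–4.
Drift vs Flux: 4+3+4+2 = 13 for Drift, 4 for Flux — Drift by 13–4.
Concept 3 vs Bolt: Concept 3, 9–8.
Concept 3 vs Model S2: Model S2, 11–6.
Concept 3 vs Flux: Concept 3 is ranked higher on 4+1+2 = 7 ballots, Flux on 10. Flux wins 10–7.
Bolt vs Model S2: Model S2, 14–3.
Bolt vs Flux: Bolt wins 10–7.
Model S2 vs Flux: 14 to 3, Model S2.
Only Model S2 has no losses; Model S2 is the Condorcet winner.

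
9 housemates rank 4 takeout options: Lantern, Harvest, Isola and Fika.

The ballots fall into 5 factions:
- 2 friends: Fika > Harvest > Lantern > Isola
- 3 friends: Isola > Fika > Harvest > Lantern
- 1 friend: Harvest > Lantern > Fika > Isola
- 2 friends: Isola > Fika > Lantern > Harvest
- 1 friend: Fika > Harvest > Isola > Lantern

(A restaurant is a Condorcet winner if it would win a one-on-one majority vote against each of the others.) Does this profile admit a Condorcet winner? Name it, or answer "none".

Pairwise majorities:
Lantern–Harvest: Harvest 7–2.
Lantern vs Isola: Isola, 6–3.
Lantern–Fika: Fika 8–1.
Harvest vs Isola: Isola, 5–4.
Harvest–Fika: Fika 8–1.
Isola vs Fika: Isola, 5–4.
Isola beats each of Lantern, Harvest, Fika — Isola is the Condorcet winner.

Isola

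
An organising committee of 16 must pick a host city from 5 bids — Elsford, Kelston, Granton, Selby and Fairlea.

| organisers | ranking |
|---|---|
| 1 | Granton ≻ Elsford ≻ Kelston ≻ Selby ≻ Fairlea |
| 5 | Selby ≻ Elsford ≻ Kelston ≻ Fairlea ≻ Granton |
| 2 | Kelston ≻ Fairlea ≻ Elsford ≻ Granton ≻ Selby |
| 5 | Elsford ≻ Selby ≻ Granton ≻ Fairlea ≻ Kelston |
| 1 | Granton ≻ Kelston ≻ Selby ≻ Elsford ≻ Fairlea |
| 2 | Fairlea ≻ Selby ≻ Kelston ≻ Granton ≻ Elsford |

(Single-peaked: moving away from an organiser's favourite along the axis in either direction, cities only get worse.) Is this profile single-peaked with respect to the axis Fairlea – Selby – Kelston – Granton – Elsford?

Axis positions: Fairlea=1, Selby=2, Kelston=3, Granton=4, Elsford=5.
Faction 1 (peak Granton at position 4): ranking walks positions 4-5-3-2-1, expanding outward from the peak — single-peaked.
Faction 2: ranking walks positions 2-5-3-1-4; Elsford is ranked above Kelston even though Kelston lies between Elsford and the peak Selby on the axis — preferences dip and rise again. Not single-peaked.
Faction 3: ranking walks positions 3-1-5-4-2; Fairlea is ranked above Selby even though Selby lies between Fairlea and the peak Kelston on the axis — preferences dip and rise again. Not single-peaked.
Faction 4: ranking walks positions 5-2-4-1-3; Selby is ranked above Granton even though Granton lies between Selby and the peak Elsford on the axis — preferences dip and rise again. Not single-peaked.
Faction 5 (peak Granton at position 4): ranking walks positions 4-3-2-5-1, expanding outward from the peak — single-peaked.
Faction 6 (peak Fairlea at position 1): ranking walks positions 1-2-3-4-5, expanding outward from the peak — single-peaked.
Faction 2 violates single-peakedness, so the profile is not single-peaked on this axis.

no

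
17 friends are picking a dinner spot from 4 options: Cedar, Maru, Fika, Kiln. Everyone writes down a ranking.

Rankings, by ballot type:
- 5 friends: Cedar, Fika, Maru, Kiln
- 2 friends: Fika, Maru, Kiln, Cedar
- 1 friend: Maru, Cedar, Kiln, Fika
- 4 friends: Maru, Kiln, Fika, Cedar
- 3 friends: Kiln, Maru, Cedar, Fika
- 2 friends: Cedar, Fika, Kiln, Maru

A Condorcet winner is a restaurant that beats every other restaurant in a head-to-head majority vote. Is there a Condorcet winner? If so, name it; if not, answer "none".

none

Head-to-head results (17 friends):
Cedar vs Maru: Maru wins 10–7.
Cedar–Fika: Cedar 11–6.
Cedar vs Kiln: Kiln, 9–8.
Maru vs Fika: Fika wins 9–8.
Maru vs Kiln: Maru, 12–5.
Fika–Kiln: Fika 9–8.
No restaurant is unbeaten: Cedar loses to Maru; Maru loses to Fika; Fika loses to Cedar; Kiln loses to Maru. In particular Cedar > Fika > Maru > Cedar is a majority cycle — no Condorcet winner exists.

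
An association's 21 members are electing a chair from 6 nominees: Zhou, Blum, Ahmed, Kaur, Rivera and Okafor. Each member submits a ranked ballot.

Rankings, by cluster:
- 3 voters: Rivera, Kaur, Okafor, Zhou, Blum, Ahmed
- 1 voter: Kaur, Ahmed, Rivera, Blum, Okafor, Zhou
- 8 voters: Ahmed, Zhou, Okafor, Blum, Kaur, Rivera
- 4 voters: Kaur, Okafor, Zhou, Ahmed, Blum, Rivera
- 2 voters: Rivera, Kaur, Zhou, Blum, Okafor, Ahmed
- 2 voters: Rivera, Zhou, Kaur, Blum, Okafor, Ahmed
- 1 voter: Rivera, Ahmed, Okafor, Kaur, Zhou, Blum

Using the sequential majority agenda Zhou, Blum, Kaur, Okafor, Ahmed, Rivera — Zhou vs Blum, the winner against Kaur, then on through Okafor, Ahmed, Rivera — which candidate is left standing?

Round 1: Zhou vs Blum — 20–1, Zhou advances.
Round 2: Zhou vs Kaur — 10–11, Kaur advances.
Round 3: Kaur vs Okafor — 12–9, Kaur advances.
Round 4: Kaur vs Ahmed — 12–9, Kaur advances.
Round 5: Kaur vs Rivera — 13–8, Kaur advances.
The agenda winner is Kaur.

Kaur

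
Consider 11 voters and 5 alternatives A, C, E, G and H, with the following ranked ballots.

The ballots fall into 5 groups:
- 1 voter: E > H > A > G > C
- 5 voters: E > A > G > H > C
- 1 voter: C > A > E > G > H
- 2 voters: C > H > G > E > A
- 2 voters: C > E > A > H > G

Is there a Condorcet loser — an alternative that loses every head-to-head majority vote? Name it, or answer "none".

C

Pairwise majorities:
A vs C: 6 to 5, A.
A vs E: E, 10–1.
A vs G: A wins 9–2.
A vs H: A preferred on 5+1+2 = 8 ballots; A wins 8–3.
C vs E: E wins 6–5.
C vs G: C is ranked higher on 1+2+2 = 5 ballots, G on 6. G wins 6–5.
C–H: H 6–5.
E vs G: E wins 9–2.
E vs H: 9 to 2, E.
G vs H: G preferred on 5+1 = 6 ballots; G wins 6–5.
Only C has no wins; C is the Condorcet loser.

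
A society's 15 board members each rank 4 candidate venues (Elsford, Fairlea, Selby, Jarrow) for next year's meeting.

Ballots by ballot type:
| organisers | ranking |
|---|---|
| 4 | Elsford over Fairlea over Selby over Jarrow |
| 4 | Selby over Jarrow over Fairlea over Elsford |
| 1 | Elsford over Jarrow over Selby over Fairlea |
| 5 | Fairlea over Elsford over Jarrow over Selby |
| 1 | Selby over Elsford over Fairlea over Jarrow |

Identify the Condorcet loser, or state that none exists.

Head-to-head results (15 organisers):
Elsford vs Fairlea: Fairlea, 9–6.
Elsford vs Selby: Elsford wins 10–5.
Elsford–Jarrow: Elsford 11–4.
Fairlea vs Selby: 4+5 = 9 for Fairlea, 6 for Selby — Fairlea by 9–6.
Fairlea vs Jarrow: Fairlea preferred on 4+5+1 = 10 ballots; Fairlea wins 10–5.
Selby vs Jarrow: Selby is ranked higher on 4+4+1 = 9 ballots, Jarrow on 6. Selby wins 9–6.
Jarrow loses to every other city — it is the Condorcet loser.

Jarrow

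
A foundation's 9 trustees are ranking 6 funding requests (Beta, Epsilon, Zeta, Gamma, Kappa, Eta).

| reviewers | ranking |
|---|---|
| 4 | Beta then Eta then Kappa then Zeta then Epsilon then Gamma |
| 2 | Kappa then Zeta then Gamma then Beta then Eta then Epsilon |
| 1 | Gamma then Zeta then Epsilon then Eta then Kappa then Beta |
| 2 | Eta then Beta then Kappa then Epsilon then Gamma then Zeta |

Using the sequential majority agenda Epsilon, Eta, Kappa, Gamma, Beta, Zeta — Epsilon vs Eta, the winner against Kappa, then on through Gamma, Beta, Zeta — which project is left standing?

Round 1: Epsilon vs Eta — 1–8, Eta advances.
Round 2: Eta vs Kappa — 7–2, Eta advances.
Round 3: Eta vs Gamma — 6–3, Eta advances.
Round 4: Eta vs Beta — 3–6, Beta advances.
Round 5: Beta vs Zeta — 6–3, Beta advances.
The agenda winner is Beta.

Beta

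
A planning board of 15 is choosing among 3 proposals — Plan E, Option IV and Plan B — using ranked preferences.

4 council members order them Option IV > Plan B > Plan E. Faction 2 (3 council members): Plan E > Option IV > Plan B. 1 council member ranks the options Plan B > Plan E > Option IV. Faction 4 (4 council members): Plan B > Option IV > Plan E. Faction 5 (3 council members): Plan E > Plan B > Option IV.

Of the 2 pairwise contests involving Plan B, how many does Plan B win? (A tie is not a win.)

Plan B against each rival (15 council members):
Plan B vs Plan E: Plan B, 9–6.
Plan B vs Option IV: Plan B wins 8–7.
Plan B beats Plan E, Option IV — 2 pairwise wins.

2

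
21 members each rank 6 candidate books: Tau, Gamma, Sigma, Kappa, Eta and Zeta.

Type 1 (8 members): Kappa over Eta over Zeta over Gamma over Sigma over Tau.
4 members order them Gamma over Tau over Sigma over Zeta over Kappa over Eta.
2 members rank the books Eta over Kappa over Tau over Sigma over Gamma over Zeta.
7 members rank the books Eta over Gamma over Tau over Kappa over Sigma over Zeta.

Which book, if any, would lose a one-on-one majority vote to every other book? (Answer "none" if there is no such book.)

Head-to-head results (21 members):
Tau–Gamma: Gamma 19–2.
Tau–Sigma: Tau 13–8.
Tau vs Kappa: Tau wins 11–10.
Tau vs Eta: 4 to 17, Eta.
Tau vs Zeta: Tau wins 13–8.
Gamma vs Sigma: 19 to 2, Gamma.
Gamma vs Kappa: 11 to 10, Gamma.
Gamma vs Eta: Eta wins 17–4.
Gamma vs Zeta: Gamma wins 13–8.
Sigma vs Kappa: Kappa wins 17–4.
Sigma vs Eta: 4 to 17, Eta.
Sigma–Zeta: Sigma 13–8.
Kappa–Eta: Kappa 12–9.
Kappa vs Zeta: Kappa is ranked higher on 8+2+7 = 17 ballots, Zeta on 4. Kappa wins 17–4.
Eta–Zeta: Eta 17–4.
Zeta loses to every other book — it is the Condorcet loser.

Zeta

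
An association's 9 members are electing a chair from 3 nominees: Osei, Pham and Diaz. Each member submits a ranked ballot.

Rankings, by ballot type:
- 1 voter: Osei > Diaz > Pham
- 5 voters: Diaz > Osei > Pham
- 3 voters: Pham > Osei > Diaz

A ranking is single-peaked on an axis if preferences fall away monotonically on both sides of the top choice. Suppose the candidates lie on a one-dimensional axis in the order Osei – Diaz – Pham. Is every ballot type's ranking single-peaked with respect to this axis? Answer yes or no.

no

Axis positions: Osei=1, Diaz=2, Pham=3.
Ballot type 1 (peak Osei at position 1): ranking walks positions 1-2-3, expanding outward from the peak — single-peaked.
Ballot type 2 (peak Diaz at position 2): ranking walks positions 2-1-3, expanding outward from the peak — single-peaked.
Ballot type 3: ranking walks positions 3-1-2; Osei is ranked above Diaz even though Diaz lies between Osei and the peak Pham on the axis — preferences dip and rise again. Not single-peaked.
Ballot type 3 violates single-peakedness, so the profile is not single-peaked on this axis.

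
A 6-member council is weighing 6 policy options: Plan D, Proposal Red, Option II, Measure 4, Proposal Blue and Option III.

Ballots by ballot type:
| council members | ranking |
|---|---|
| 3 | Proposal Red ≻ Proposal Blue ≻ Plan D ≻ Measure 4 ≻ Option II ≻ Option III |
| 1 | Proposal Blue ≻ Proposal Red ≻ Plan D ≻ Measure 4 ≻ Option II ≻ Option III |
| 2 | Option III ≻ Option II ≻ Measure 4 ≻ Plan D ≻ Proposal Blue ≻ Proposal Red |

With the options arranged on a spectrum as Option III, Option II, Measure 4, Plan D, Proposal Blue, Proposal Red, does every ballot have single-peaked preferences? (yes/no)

yes

Axis positions: Option III=1, Option II=2, Measure 4=3, Plan D=4, Proposal Blue=5, Proposal Red=6.
Ballot type 1 (peak Proposal Red at position 6): ranking walks positions 6-5-4-3-2-1, expanding outward from the peak — single-peaked.
Ballot type 2 (peak Proposal Blue at position 5): ranking walks positions 5-6-4-3-2-1, expanding outward from the peak — single-peaked.
Ballot type 3 (peak Option III at position 1): ranking walks positions 1-2-3-4-5-6, expanding outward from the peak — single-peaked.
Every ranking is single-peaked on this axis.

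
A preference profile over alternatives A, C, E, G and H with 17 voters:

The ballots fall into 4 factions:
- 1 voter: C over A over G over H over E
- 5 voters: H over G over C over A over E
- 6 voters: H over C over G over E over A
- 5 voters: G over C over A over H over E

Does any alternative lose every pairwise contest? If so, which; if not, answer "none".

E

Head-to-head results (17 voters):
A vs C: C, 17–0.
A vs E: A, 11–6.
A vs G: A preferred on 1 ballot; G wins 16–1.
A vs H: A preferred on 1+5 = 6 ballots; H wins 11–6.
C vs E: 17 to 0, C.
C vs G: G wins 10–7.
C vs H: 6 to 11, H.
E vs G: 0 for E, 17 for G — G by 17–0.
E vs H: E is ranked higher on 0 ballots, H on 17. H wins 17–0.
G vs H: G is ranked higher on 1+5 = 6 ballots, H on 11. H wins 11–6.
Only E has no wins; E is the Condorcet loser.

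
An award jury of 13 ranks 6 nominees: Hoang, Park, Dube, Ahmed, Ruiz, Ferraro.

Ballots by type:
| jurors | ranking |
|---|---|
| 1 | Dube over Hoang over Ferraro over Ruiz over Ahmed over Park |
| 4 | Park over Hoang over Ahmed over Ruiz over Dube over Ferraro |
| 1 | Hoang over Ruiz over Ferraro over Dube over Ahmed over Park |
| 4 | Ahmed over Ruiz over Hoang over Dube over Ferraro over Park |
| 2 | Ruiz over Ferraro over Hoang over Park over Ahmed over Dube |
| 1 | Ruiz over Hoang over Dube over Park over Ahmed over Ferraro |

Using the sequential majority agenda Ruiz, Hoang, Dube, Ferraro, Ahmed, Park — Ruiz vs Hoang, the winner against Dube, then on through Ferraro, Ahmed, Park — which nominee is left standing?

Park

Round 1: Ruiz vs Hoang — 7–6, Ruiz advances.
Round 2: Ruiz vs Dube — 12–1, Ruiz advances.
Round 3: Ruiz vs Ferraro — 12–1, Ruiz advances.
Round 4: Ruiz vs Ahmed — 5–8, Ahmed advances.
Round 5: Ahmed vs Park — 6–7, Park advances.
The agenda winner is Park.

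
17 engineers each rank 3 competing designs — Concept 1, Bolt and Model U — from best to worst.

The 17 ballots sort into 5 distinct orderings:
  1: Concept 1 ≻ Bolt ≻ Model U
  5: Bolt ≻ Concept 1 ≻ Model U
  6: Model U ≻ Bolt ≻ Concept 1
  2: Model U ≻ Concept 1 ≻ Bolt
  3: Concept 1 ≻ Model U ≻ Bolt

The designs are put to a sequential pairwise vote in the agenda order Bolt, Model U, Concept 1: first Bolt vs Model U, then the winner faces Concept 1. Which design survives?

Round 1: Bolt vs Model U — 6–11, Model U advances.
Round 2: Model U vs Concept 1 — 8–9, Concept 1 advances.
Concept 1 survives the agenda.

Concept 1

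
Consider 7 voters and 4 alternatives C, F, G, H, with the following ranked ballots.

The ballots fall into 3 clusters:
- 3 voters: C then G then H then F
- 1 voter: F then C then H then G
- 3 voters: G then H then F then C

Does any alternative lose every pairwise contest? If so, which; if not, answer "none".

Pairwise majorities:
C–F: F 4–3.
C vs G: 4 to 3, C.
C vs H: C preferred on 3+1 = 4 ballots; C wins 4–3.
F vs G: F is ranked higher on 1 ballot, G on 6. G wins 6–1.
F vs H: H, 6–1.
G vs H: 3+3 = 6 for G, 1 for H — G by 6–1.
Every alternative wins at least one matchup (C beats G; F beats C; G beats F; H beats F), so there is no Condorcet loser.

none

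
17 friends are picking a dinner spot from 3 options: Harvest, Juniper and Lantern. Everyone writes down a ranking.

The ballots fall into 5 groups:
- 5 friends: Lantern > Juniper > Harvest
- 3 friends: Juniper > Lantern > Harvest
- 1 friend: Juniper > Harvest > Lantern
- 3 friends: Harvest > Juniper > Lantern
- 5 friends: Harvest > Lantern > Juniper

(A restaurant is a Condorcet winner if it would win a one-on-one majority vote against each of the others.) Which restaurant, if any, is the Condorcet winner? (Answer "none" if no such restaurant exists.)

none

Pairwise majorities:
Harvest vs Juniper: 3+5 = 8 for Harvest, 9 for Juniper — Juniper by 9–8.
Harvest vs Lantern: Harvest is ranked higher on 1+3+5 = 9 ballots, Lantern on 8. Harvest wins 9–8.
Juniper vs Lantern: Juniper preferred on 3+1+3 = 7 ballots; Lantern wins 10–7.
No restaurant is unbeaten: Harvest loses to Juniper; Juniper loses to Lantern; Lantern loses to Harvest. In particular Harvest beats Lantern beats Juniper beats Harvest is a majority cycle — no Condorcet winner exists.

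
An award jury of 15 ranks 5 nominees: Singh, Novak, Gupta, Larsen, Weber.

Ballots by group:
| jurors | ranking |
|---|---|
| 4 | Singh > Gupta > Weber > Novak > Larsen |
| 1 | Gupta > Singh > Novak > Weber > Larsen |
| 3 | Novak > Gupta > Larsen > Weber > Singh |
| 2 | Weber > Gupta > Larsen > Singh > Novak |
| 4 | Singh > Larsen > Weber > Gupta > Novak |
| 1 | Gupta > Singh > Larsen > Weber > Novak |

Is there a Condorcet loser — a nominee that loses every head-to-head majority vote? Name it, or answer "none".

Pairwise majorities:
Singh vs Novak: 12 to 3, Singh.
Singh vs Gupta: 4+4 = 8 for Singh, 7 for Gupta — Singh by 8–7.
Singh vs Larsen: 10 to 5, Singh.
Singh vs Weber: Singh wins 10–5.
Novak vs Gupta: Novak preferred on 3 ballots; Gupta wins 12–3.
Novak vs Larsen: 8 to 7, Novak.
Novak–Weber: Weber 11–4.
Gupta vs Larsen: Gupta wins 11–4.
Gupta vs Weber: 9 to 6, Gupta.
Larsen vs Weber: Larsen is ranked higher on 3+4+1 = 8 ballots, Weber on 7. Larsen wins 8–7.
No nominee is winless: Singh beats Novak; Novak beats Larsen; Gupta beats Novak; Larsen beats Weber; Weber beats Novak. There is no Condorcet loser.

none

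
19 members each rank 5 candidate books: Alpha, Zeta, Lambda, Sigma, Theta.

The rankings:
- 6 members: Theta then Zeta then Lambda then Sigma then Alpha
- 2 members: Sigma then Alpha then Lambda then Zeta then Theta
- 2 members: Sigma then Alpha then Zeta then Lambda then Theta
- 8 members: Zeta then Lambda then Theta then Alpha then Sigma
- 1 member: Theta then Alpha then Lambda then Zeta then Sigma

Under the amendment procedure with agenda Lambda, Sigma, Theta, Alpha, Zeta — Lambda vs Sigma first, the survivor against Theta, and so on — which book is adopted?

Zeta

Round 1: Lambda vs Sigma — 15–4, Lambda advances.
Round 2: Lambda vs Theta — 12–7, Lambda advances.
Round 3: Lambda vs Alpha — 14–5, Lambda advances.
Round 4: Lambda vs Zeta — 3–16, Zeta advances.
Zeta survives the agenda.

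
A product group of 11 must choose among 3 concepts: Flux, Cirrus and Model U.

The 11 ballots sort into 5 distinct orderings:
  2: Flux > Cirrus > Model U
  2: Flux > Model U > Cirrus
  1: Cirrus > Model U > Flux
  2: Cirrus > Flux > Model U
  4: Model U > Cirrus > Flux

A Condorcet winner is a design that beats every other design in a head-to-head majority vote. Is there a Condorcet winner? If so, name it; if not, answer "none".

Check each pair by majority over 11 ballots:
Flux vs Cirrus: Cirrus, 7–4.
Flux vs Model U: 2+2+2 = 6 for Flux, 5 for Model U — Flux by 6–5.
Cirrus vs Model U: Model U wins 6–5.
Every design loses at least once (Flux loses to Cirrus; Cirrus loses to Model U; Model U loses to Flux). The majority relation contains the cycle Flux beats Model U beats Cirrus beats Flux, so there is no Condorcet winner.

none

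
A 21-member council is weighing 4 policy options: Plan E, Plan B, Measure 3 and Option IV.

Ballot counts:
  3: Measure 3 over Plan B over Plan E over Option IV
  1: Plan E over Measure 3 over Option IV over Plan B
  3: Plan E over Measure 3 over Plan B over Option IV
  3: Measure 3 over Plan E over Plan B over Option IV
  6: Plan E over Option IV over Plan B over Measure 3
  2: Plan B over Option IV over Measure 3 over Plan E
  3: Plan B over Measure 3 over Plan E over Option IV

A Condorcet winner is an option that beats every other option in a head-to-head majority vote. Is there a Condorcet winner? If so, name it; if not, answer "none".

none

Head-to-head results (21 council members):
Plan E vs Plan B: Plan E preferred on 1+3+3+6 = 13 ballots; Plan E wins 13–8.
Plan E vs Measure 3: 1+3+6 = 10 for Plan E, 11 for Measure 3 — Measure 3 by 11–10.
Plan E vs Option IV: Plan E is ranked higher on 3+1+3+3+6+3 = 19 ballots, Option IV on 2. Plan E wins 19–2.
Plan B vs Measure 3: Plan B is ranked higher on 6+2+3 = 11 ballots, Measure 3 on 10. Plan B wins 11–10.
Plan B vs Option IV: Plan B is ranked higher on 3+3+3+2+3 = 14 ballots, Option IV on 7. Plan B wins 14–7.
Measure 3 vs Option IV: 3+1+3+3+3 = 13 for Measure 3, 8 for Option IV — Measure 3 by 13–8.
No option is unbeaten: Plan E loses to Measure 3; Plan B loses to Plan E; Measure 3 loses to Plan B; Option IV loses to Plan E. In particular Plan E > Plan B > Measure 3 > Plan E is a majority cycle — no Condorcet winner exists.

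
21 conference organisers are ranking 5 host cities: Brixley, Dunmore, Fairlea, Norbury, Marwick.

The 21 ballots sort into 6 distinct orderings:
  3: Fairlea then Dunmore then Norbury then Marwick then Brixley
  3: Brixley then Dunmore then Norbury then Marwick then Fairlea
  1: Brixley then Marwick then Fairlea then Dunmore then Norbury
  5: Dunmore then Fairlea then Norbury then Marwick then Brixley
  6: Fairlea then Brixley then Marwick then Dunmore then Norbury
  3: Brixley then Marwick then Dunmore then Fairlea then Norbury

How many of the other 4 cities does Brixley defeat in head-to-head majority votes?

3

Brixley against each rival (21 organisers):
Brixley vs Dunmore: Brixley is ranked higher on 3+1+6+3 = 13 ballots, Dunmore on 8. Brixley wins 13–8.
Brixley vs Fairlea: 3+1+3 = 7 for Brixley, 14 for Fairlea — Fairlea by 14–7.
Brixley vs Norbury: 13 to 8, Brixley.
Brixley vs Marwick: Brixley, 13–8.
Brixley beats Dunmore, Norbury, Marwick; loses to Fairlea — 3 pairwise wins.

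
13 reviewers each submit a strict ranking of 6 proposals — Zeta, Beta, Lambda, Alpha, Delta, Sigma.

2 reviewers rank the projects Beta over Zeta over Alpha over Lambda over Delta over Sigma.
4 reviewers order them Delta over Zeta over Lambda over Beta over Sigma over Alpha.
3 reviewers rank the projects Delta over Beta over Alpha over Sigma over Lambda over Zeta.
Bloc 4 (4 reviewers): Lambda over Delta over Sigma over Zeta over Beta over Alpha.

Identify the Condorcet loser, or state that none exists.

Alpha

Pairwise majorities:
Zeta vs Beta: Zeta, 8–5.
Zeta vs Lambda: Zeta preferred on 2+4 = 6 ballots; Lambda wins 7–6.
Zeta vs Alpha: Zeta wins 10–3.
Zeta vs Delta: 2 for Zeta, 11 for Delta — Delta by 11–2.
Zeta vs Sigma: Zeta is ranked higher on 2+4 = 6 ballots, Sigma on 7. Sigma wins 7–6.
Beta–Lambda: Lambda 8–5.
Beta vs Alpha: Beta is ranked higher on 2+4+3+4 = 13 ballots, Alpha on 0. Beta wins 13–0.
Beta vs Delta: Delta, 11–2.
Beta vs Sigma: Beta is ranked higher on 2+4+3 = 9 ballots, Sigma on 4. Beta wins 9–4.
Lambda vs Alpha: Lambda, 8–5.
Lambda vs Delta: Delta, 7–6.
Lambda vs Sigma: Lambda wins 10–3.
Alpha vs Delta: Delta wins 11–2.
Alpha vs Sigma: Alpha is ranked higher on 2+3 = 5 ballots, Sigma on 8. Sigma wins 8–5.
Delta vs Sigma: Delta, 13–0.
Only Alpha has no wins; Alpha is the Condorcet loser.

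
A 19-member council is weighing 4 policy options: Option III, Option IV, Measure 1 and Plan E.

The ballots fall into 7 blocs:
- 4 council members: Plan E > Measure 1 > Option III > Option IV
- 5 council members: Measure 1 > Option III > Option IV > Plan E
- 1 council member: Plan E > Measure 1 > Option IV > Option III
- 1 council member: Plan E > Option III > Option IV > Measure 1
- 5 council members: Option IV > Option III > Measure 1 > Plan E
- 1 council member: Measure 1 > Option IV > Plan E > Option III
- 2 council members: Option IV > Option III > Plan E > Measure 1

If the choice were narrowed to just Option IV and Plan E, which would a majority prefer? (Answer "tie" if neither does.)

Ballots ranking Option IV above Plan E: 5 + 5 + 1 + 2 = 13.
Ballots ranking Plan E above Option IV: 19 − 13 = 6.
Option IV wins the head-to-head 13–6.

Option IV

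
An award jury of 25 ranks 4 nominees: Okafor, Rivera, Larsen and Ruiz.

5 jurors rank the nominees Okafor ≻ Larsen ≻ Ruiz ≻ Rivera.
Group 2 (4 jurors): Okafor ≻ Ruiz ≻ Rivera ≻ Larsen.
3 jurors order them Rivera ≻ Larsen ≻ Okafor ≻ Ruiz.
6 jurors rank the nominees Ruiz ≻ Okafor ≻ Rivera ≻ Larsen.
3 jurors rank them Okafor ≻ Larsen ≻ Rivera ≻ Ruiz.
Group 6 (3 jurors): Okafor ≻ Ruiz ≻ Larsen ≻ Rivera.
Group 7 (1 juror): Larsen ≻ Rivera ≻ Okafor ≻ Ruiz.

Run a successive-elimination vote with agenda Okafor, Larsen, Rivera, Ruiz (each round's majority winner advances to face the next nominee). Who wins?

Round 1: Okafor vs Larsen — 21–4, Okafor advances.
Round 2: Okafor vs Rivera — 21–4, Okafor advances.
Round 3: Okafor vs Ruiz — 19–6, Okafor advances.
The agenda winner is Okafor.

Okafor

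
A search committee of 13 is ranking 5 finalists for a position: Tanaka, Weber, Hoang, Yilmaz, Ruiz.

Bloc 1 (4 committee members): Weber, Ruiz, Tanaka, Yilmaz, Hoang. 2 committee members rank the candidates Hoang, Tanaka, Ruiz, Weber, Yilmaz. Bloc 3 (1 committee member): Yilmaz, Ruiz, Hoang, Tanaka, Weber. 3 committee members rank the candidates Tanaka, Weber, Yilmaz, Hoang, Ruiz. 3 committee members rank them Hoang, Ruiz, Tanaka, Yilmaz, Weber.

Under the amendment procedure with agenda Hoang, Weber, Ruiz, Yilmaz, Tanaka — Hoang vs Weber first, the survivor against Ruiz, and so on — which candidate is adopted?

Tanaka

Round 1: Hoang vs Weber — 6–7, Weber advances.
Round 2: Weber vs Ruiz — 7–6, Weber advances.
Round 3: Weber vs Yilmaz — 9–4, Weber advances.
Round 4: Weber vs Tanaka — 4–9, Tanaka advances.
Tanaka survives the agenda.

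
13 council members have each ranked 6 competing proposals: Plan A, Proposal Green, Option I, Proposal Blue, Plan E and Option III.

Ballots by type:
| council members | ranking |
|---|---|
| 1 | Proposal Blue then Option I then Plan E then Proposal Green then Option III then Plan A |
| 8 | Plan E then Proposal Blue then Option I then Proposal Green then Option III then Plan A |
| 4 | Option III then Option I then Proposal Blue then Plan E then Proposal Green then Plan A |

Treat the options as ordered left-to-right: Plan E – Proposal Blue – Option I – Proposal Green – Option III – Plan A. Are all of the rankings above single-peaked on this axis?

no

Axis positions: Plan E=1, Proposal Blue=2, Option I=3, Proposal Green=4, Option III=5, Plan A=6.
Type 1 (peak Proposal Blue at position 2): ranking walks positions 2-3-1-4-5-6, expanding outward from the peak — single-peaked.
Type 2 (peak Plan E at position 1): ranking walks positions 1-2-3-4-5-6, expanding outward from the peak — single-peaked.
Type 3: ranking walks positions 5-3-2-1-4-6; Option I is ranked above Proposal Green even though Proposal Green lies between Option I and the peak Option III on the axis — preferences dip and rise again. Not single-peaked.
Type 3 violates single-peakedness, so the profile is not single-peaked on this axis.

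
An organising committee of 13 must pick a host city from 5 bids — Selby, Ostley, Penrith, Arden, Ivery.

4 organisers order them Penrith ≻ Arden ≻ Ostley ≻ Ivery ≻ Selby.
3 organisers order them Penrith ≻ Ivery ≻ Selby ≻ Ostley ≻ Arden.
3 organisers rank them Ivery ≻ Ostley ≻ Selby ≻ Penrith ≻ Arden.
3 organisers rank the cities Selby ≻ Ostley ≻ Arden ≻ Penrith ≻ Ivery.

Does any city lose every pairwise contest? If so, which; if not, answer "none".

none

Pairwise majorities:
Selby–Ostley: Ostley 7–6.
Selby vs Penrith: Penrith, 7–6.
Selby–Arden: Selby 9–4.
Selby vs Ivery: Selby preferred on 3 ballots; Ivery wins 10–3.
Ostley vs Penrith: Penrith, 7–6.
Ostley vs Arden: Ostley wins 9–4.
Ostley vs Ivery: Ostley wins 7–6.
Penrith vs Arden: 4+3+3 = 10 for Penrith, 3 for Arden — Penrith by 10–3.
Penrith vs Ivery: Penrith wins 10–3.
Arden vs Ivery: Arden wins 7–6.
No city is winless: Selby beats Arden; Ostley beats Selby; Penrith beats Selby; Arden beats Ivery; Ivery beats Selby. There is no Condorcet loser.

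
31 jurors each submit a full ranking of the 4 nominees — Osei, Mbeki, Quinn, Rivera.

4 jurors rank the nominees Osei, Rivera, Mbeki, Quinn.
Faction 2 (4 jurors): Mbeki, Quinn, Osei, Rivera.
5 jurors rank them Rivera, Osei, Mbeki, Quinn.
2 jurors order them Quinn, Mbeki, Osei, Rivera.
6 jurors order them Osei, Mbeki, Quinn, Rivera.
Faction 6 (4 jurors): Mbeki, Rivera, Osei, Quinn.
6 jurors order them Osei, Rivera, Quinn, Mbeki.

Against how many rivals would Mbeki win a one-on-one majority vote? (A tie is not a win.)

2

Mbeki against each rival (31 jurors):
Mbeki vs Osei: 10 to 21, Osei.
Mbeki vs Quinn: Mbeki preferred on 4+4+5+6+4 = 23 ballots; Mbeki wins 23–8.
Mbeki vs Rivera: 4+2+6+4 = 16 for Mbeki, 15 for Rivera — Mbeki by 16–15.
Mbeki beats Quinn, Rivera; loses to Osei — 2 pairwise wins.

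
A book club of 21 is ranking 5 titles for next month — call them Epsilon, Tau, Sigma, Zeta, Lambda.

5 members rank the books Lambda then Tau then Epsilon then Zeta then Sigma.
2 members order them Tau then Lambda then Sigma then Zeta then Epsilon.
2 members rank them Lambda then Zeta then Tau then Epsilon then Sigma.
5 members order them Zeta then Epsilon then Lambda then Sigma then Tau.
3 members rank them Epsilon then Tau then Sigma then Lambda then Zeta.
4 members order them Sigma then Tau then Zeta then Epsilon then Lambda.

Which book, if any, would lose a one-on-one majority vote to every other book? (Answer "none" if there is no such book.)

Pairwise majorities:
Epsilon vs Tau: Tau, 13–8.
Epsilon vs Sigma: 15 to 6, Epsilon.
Epsilon vs Zeta: Zeta wins 13–8.
Epsilon–Lambda: Epsilon 12–9.
Tau vs Sigma: Tau, 12–9.
Tau vs Zeta: Tau is ranked higher on 5+2+3+4 = 14 ballots, Zeta on 7. Tau wins 14–7.
Tau–Lambda: Lambda 12–9.
Sigma vs Zeta: 9 to 12, Zeta.
Sigma vs Lambda: Sigma preferred on 3+4 = 7 ballots; Lambda wins 14–7.
Zeta vs Lambda: Lambda wins 12–9.
Sigma is beaten in every head-to-head and is the Condorcet loser.

Sigma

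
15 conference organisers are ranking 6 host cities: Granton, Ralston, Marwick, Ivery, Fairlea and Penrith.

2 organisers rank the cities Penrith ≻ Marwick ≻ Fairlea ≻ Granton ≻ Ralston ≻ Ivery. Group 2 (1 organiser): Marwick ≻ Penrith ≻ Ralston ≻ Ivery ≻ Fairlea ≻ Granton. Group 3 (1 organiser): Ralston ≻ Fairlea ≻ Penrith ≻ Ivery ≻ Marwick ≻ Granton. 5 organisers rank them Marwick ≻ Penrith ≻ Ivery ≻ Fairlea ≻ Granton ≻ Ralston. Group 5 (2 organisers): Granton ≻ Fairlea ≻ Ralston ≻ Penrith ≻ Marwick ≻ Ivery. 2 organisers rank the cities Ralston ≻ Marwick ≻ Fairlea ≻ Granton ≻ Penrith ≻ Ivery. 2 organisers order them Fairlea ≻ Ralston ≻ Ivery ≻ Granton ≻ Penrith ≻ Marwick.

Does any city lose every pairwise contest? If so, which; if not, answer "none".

none

Pairwise majorities:
Granton vs Ralston: Granton is ranked higher on 2+5+2 = 9 ballots, Ralston on 6. Granton wins 9–6.
Granton vs Marwick: Granton preferred on 2+2 = 4 ballots; Marwick wins 11–4.
Granton vs Ivery: Granton is ranked higher on 2+2+2 = 6 ballots, Ivery on 9. Ivery wins 9–6.
Granton vs Fairlea: 2 to 13, Fairlea.
Granton vs Penrith: Granton is ranked higher on 2+2+2 = 6 ballots, Penrith on 9. Penrith wins 9–6.
Ralston vs Marwick: Marwick wins 8–7.
Ralston vs Ivery: Ralston, 10–5.
Ralston vs Fairlea: Ralston preferred on 1+1+2 = 4 ballots; Fairlea wins 11–4.
Ralston–Penrith: Penrith 8–7.
Marwick vs Ivery: Marwick, 12–3.
Marwick vs Fairlea: Marwick is ranked higher on 2+1+5+2 = 10 ballots, Fairlea on 5. Marwick wins 10–5.
Marwick vs Penrith: Marwick is ranked higher on 1+5+2 = 8 ballots, Penrith on 7. Marwick wins 8–7.
Ivery vs Fairlea: 6 to 9, Fairlea.
Ivery vs Penrith: 2 to 13, Penrith.
Fairlea vs Penrith: Fairlea preferred on 1+2+2+2 = 7 ballots; Penrith wins 8–7.
Each city has at least one pairwise win (Granton beats Ralston; Ralston beats Ivery; Marwick beats Granton; Ivery beats Granton; Fairlea beats Granton; Penrith beats Granton) — no Condorcet loser.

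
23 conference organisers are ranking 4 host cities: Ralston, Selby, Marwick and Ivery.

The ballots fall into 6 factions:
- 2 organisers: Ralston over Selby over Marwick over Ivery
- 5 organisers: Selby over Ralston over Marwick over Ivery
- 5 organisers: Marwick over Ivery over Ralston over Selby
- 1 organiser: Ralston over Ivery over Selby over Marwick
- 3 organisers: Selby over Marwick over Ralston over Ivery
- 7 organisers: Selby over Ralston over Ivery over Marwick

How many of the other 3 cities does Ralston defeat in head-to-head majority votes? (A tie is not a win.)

2

Ralston against each rival (23 organisers):
Ralston–Selby: Selby 15–8.
Ralston vs Marwick: 15 to 8, Ralston.
Ralston vs Ivery: Ralston preferred on 2+5+1+3+7 = 18 ballots; Ralston wins 18–5.
Ralston beats Marwick, Ivery; loses to Selby — 2 pairwise wins.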